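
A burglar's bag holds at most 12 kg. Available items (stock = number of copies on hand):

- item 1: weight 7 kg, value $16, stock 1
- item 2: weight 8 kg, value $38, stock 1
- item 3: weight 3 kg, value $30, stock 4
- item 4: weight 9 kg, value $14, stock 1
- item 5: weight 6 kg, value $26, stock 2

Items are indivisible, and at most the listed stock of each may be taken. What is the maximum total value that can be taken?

$120

Top feasible selections:
- 4×item 3: weight 12, value 120
- 3×item 3: weight 9, value 90
Best: $120.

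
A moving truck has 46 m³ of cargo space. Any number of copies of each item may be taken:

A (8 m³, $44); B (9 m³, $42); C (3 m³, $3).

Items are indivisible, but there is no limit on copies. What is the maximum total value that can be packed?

$226

Best value-per-unit is A at 44/8; filling with it alone gives 5×44 = 220.
Optimal mix: 5×A + 2×C → volume 46, value 226.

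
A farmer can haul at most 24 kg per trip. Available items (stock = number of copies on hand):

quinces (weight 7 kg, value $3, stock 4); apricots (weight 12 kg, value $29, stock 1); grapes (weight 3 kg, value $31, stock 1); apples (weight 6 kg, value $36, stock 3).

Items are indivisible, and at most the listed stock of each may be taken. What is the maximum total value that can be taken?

Top feasible selections:
- 1×grapes + 3×apples: weight 21, value 139
- 3×apples: weight 18, value 108
- 1×quinces + 1×grapes + 2×apples: weight 22, value 106
- 1×grapes + 2×apples: weight 15, value 103
Best: $139.

$139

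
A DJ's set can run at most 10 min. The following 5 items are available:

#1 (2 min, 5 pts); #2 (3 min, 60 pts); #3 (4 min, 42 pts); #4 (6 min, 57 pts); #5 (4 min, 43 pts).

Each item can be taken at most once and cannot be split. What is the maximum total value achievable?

117 pts

Check high-value combinations within 10 min:
- #2+#4: duration 3+6=9, value 60+57=117
- #1+#2+#5: duration 2+3+4=9, value 5+60+43=108
- #1+#2+#3: duration 2+3+4=9, value 5+60+42=107
Best: 117 pts.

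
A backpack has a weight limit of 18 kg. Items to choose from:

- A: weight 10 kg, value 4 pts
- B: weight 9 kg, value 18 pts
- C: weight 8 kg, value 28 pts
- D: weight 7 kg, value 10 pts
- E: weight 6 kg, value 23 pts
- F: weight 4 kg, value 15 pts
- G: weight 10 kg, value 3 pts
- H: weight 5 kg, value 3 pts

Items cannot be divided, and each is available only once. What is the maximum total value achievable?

66 pts

Check high-value combinations within 18 kg:
- C+E+F: weight 8+6+4=18, value 28+23+15=66
- C+E: weight 8+6=14, value 28+23=51
- D+E+F: weight 7+6+4=17, value 10+23+15=48
- B+C: weight 9+8=17, value 18+28=46
- C+F+H: weight 8+4+5=17, value 28+15+3=46
Best: 66 pts.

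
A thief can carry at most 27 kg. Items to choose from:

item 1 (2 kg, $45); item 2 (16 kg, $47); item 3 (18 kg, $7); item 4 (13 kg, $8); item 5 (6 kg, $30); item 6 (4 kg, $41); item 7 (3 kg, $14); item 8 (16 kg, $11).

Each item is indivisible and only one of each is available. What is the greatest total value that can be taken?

$147

Check high-value combinations within 27 kg:
- item 1+item 2+item 6+item 7: weight 2+16+4+3=25, value 45+47+41+14=147
- item 1+item 2+item 5+item 7: weight 2+16+6+3=27, value 45+47+30+14=136
- item 1+item 2+item 6: weight 2+16+4=22, value 45+47+41=133
- item 1+item 5+item 6+item 7: weight 2+6+4+3=15, value 45+30+41+14=130
Best: $147.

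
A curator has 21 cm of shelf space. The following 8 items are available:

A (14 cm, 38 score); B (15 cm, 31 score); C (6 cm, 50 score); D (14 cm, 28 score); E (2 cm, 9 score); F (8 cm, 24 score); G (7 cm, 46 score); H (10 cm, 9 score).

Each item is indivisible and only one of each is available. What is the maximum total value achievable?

120 score

Check high-value combinations within 21 cm:
- C+F+G: length 6+8+7=21, value 50+24+46=120
- C+E+G: length 6+2+7=15, value 50+9+46=105
- C+G: length 6+7=13, value 50+46=96
Best: 120 score.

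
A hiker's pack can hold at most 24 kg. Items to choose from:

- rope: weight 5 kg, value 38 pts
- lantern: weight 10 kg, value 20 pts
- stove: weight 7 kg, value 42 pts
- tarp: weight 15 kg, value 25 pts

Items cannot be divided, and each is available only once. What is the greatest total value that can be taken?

100 pts

This is a 0/1 knapsack; check combinations near the capacity.
- rope+lantern+stove: weight 5+10+7=22, value 38+20+42=100
- rope+stove: weight 5+7=12, value 38+42=80
- stove+tarp: weight 7+15=22, value 42+25=67
- rope+tarp: weight 5+15=20, value 38+25=63
- lantern+stove: weight 10+7=17, value 20+42=62
Best: 100 pts.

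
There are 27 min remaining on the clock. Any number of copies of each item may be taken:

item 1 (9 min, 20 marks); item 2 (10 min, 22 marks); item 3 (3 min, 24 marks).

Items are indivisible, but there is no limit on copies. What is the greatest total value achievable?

216 marks

Best value-per-unit is item 3 at 24/3, and filling with it alone uses time 9×3=27. No mix of the others beats 9×24 = 216.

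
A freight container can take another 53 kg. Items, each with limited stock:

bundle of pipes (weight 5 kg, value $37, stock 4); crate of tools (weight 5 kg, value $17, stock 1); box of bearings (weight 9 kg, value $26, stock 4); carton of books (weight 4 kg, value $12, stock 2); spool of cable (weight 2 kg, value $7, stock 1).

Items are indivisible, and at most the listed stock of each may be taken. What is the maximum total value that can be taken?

Top feasible selections:
- 4×bundle of pipes + 1×crate of tools + 2×box of bearings + 2×carton of books + 1×spool of cable: weight 53, value 248
- 4×bundle of pipes + 3×box of bearings + 1×carton of books + 1×spool of cable: weight 53, value 245
- 4×bundle of pipes + 1×crate of tools + 3×box of bearings: weight 52, value 243
- 4×bundle of pipes + 1×crate of tools + 2×box of bearings + 2×carton of books: weight 51, value 241
Best: $248.

$248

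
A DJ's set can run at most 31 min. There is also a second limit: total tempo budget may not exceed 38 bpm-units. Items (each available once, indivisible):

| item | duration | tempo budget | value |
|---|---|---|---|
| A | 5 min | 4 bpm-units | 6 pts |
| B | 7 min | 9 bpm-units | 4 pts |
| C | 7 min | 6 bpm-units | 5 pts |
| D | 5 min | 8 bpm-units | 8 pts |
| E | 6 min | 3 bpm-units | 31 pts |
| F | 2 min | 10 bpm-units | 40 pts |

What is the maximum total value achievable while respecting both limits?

Feasible sets respecting both limits:
- A+C+D+E+F: duration 25, tempo budget 31, value 90
- A+B+D+E+F: duration 25, tempo budget 34, value 89
- B+C+D+E+F: duration 27, tempo budget 36, value 88
Best: 90 pts.

90 pts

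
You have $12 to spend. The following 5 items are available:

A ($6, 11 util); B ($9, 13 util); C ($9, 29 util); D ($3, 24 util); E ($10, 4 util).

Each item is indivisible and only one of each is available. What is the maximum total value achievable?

Check high-value combinations within $12:
- C+D: cost 9+3=12, value 29+24=53
- B+D: cost 9+3=12, value 13+24=37
- A+D: cost 6+3=9, value 11+24=35
- C: cost 9, value 29
Best: 53 util.

53 util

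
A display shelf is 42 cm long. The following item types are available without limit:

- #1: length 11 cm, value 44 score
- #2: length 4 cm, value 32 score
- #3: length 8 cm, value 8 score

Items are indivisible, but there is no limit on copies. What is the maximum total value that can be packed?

Best value-per-unit is #2 at 32/4, and filling with it alone uses length 10×4=40. No mix of the others beats 10×32 = 320.

320 score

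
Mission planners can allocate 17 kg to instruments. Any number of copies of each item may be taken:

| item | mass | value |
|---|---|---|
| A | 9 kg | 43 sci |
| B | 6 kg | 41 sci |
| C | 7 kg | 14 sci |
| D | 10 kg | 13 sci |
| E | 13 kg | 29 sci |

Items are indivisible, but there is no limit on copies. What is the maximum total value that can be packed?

84 sci

Best value-per-unit is B at 41/6; filling with it alone gives 2×41 = 82.
Optimal mix: 1×A + 1×B → mass 15, value 84.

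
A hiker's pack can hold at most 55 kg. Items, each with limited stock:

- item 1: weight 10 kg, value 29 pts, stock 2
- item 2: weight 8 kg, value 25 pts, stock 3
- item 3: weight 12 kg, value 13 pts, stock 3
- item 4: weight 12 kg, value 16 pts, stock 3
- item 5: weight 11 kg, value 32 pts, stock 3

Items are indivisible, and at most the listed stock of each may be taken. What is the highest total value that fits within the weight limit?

Best selections within weight 55 and stock limits:
- 2×item 1 + 3×item 2 + 1×item 5: weight 55, value 165
- 2×item 1 + 3×item 5: weight 53, value 154
Best: 165 pts.

165 pts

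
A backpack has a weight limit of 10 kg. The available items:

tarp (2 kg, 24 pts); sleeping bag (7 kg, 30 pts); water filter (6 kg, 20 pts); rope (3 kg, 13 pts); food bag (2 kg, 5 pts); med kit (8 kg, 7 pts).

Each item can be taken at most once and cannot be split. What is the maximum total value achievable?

Check high-value combinations within 10 kg:
- tarp+sleeping bag: weight 2+7=9, value 24+30=54
- tarp+water filter+food bag: weight 2+6+2=10, value 24+20+5=49
- tarp+water filter: weight 2+6=8, value 24+20=44
- sleeping bag+rope: weight 7+3=10, value 30+13=43
- tarp+rope+food bag: weight 2+3+2=7, value 24+13+5=42
Best: 54 pts.

54 pts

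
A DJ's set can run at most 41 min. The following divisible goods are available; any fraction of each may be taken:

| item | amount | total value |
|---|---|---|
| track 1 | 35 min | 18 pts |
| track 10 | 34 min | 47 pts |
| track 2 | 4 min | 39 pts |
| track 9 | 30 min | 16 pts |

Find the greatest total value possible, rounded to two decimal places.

Take in order of value per unit:
- track 2 (39/4 per unit): all 4 → value 39, running total 39.00
- track 10 (47/34 per unit): all 34 → value 47, running total 86.00
- track 9 (16/30 per unit): 3 of 30 → value 3×16/30 = 1.6000, running total 87.60
Total 87.60.

87.60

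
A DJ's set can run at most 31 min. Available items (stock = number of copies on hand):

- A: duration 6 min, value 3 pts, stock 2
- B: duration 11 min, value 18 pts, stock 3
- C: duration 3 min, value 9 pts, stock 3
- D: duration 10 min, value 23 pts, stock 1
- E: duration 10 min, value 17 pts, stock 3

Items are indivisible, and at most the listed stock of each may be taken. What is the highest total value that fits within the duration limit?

68 pts

Top feasible selections:
- 1×B + 3×C + 1×D: duration 30, value 68
- 3×C + 1×D + 1×E: duration 29, value 67
- 2×B + 3×C: duration 31, value 63
Best: 68 pts.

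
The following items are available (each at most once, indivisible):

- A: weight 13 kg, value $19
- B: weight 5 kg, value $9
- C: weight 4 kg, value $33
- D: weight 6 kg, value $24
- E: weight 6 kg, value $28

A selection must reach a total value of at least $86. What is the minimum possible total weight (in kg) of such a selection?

21

Subsets with value ≥ 86, sorted by total weight:
- B+C+D+E: weight 21, value 94
- A+B+C+E: weight 28, value 89
Minimum weight: 21 kg.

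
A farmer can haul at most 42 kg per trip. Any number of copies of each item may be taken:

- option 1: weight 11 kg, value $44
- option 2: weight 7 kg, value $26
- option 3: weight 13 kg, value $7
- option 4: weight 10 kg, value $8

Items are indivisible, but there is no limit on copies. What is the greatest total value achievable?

$158

Best value-per-unit is option 1 at 44/11; filling with it alone gives 3×44 = 132.
Optimal mix: 3×option 1 + 1×option 2 → weight 40, value 158.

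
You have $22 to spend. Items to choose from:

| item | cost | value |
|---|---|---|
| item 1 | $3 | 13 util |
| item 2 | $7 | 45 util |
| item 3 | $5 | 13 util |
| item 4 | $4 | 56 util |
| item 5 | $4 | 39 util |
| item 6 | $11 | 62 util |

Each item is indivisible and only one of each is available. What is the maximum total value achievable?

Check high-value combinations within $22:
- item 1+item 4+item 5+item 6: cost 3+4+4+11=22, value 13+56+39+62=170
- item 2+item 4+item 6: cost 7+4+11=22, value 45+56+62=163
- item 4+item 5+item 6: cost 4+4+11=19, value 56+39+62=157
- item 1+item 2+item 4+item 5: cost 3+7+4+4=18, value 13+45+56+39=153
Best: 170 util.

170 util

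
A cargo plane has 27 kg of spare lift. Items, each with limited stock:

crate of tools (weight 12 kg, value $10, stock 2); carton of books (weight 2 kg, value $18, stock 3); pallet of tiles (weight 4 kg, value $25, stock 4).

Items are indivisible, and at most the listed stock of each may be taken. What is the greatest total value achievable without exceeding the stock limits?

Best selections within weight 27 and stock limits:
- 3×carton of books + 4×pallet of tiles: weight 22, value 154
- 2×carton of books + 4×pallet of tiles: weight 20, value 136
Best: $154.

$154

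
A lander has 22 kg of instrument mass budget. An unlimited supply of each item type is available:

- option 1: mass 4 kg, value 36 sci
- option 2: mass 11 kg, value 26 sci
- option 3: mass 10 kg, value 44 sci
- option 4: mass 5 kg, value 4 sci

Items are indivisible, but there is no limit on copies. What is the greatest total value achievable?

Best value-per-unit is option 1 at 36/4, and filling with it alone uses mass 5×4=20. No mix of the others beats 5×36 = 180.

180 sci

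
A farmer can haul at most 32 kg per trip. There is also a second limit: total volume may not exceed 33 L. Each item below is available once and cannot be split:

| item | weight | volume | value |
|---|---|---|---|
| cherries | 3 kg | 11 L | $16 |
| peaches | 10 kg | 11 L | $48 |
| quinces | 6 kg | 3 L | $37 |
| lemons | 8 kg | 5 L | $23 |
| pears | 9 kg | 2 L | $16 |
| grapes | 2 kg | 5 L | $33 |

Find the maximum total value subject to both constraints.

Feasible sets respecting both limits:
- cherries+peaches+quinces+pears+grapes: weight 30, volume 32, value 150
- peaches+quinces+lemons+grapes: weight 26, volume 24, value 141
- cherries+peaches+quinces+grapes: weight 21, volume 30, value 134
- peaches+quinces+pears+grapes: weight 27, volume 21, value 134
Best: $150.

$150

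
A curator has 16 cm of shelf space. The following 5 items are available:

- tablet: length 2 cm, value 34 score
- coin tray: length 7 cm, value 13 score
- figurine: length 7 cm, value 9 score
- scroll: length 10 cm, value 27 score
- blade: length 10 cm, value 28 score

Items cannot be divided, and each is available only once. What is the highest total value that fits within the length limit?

Check high-value combinations within 16 cm:
- tablet+blade: length 2+10=12, value 34+28=62
- tablet+scroll: length 2+10=12, value 34+27=61
- tablet+coin tray+figurine: length 2+7+7=16, value 34+13+9=56
- tablet+coin tray: length 2+7=9, value 34+13=47
Best: 62 score.

62 score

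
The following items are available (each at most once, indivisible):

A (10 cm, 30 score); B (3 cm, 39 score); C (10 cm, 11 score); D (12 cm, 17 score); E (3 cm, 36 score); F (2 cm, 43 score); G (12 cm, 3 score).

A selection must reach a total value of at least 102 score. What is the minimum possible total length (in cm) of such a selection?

8

Subsets with value ≥ 102, sorted by total length:
- B+E+F: length 8, value 118
- A+B+F: length 15, value 112
- A+E+F: length 15, value 109
- A+B+E: length 16, value 105
Minimum length: 8 cm.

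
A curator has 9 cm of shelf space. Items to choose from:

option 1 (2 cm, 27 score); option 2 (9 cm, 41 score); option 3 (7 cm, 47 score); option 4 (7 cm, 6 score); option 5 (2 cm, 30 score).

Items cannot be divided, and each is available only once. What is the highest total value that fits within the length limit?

77 score

Check high-value combinations within 9 cm:
- option 3+option 5: length 7+2=9, value 47+30=77
- option 1+option 3: length 2+7=9, value 27+47=74
- option 1+option 5: length 2+2=4, value 27+30=57
Best: 77 score.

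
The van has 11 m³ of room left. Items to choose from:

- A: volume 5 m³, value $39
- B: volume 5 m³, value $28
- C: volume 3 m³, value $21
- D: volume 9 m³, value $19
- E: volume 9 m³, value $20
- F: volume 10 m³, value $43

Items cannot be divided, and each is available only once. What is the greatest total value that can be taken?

Check high-value combinations within 11 m³:
- A+B: volume 5+5=10, value 39+28=67
- A+C: volume 5+3=8, value 39+21=60
- B+C: volume 5+3=8, value 28+21=49
- F: volume 10, value 43
Best: $67.

$67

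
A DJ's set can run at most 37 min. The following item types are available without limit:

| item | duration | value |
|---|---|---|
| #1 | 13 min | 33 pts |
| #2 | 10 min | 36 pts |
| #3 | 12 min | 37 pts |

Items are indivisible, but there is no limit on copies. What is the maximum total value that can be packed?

111 pts

Best value-per-unit is #2 at 36/10; filling with it alone gives 3×36 = 108.
Optimal mix: 3×#3 → duration 36, value 111.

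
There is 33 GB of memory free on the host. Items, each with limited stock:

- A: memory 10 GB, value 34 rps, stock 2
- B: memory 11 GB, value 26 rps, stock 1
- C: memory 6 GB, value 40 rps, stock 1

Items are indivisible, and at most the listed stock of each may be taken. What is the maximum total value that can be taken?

Best selections within memory 33 and stock limits:
- 2×A + 1×C: memory 26, value 108
- 1×A + 1×B + 1×C: memory 27, value 100
- 2×A + 1×B: memory 31, value 94
Best: 108 rps.

108 rps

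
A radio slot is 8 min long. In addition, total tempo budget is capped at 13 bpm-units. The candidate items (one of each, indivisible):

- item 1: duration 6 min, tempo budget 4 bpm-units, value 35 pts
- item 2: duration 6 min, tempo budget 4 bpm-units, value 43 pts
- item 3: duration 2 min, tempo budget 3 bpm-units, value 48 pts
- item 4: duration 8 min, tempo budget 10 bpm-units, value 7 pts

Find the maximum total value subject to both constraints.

91 pts

Feasible sets respecting both limits:
- item 2+item 3: duration 8, tempo budget 7, value 91
- item 1+item 3: duration 8, tempo budget 7, value 83
- item 3: duration 2, tempo budget 3, value 48
- item 2: duration 6, tempo budget 4, value 43
Best: 91 pts.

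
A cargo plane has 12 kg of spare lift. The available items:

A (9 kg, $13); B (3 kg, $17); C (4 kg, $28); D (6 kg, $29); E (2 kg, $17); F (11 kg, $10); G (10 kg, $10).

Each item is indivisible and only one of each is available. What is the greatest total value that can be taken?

Check high-value combinations within 12 kg:
- C+D+E: weight 4+6+2=12, value 28+29+17=74
- B+D+E: weight 3+6+2=11, value 17+29+17=63
- B+C+E: weight 3+4+2=9, value 17+28+17=62
- C+D: weight 4+6=10, value 28+29=57
- D+E: weight 6+2=8, value 29+17=46
Best: $74.

$74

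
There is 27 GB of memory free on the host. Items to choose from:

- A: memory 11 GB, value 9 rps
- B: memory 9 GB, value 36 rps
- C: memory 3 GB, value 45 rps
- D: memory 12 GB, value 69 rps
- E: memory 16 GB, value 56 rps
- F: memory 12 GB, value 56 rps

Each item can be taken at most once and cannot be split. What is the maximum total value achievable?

Check high-value combinations within 27 GB:
- C+D+F: memory 3+12+12=27, value 45+69+56=170
- B+C+D: memory 9+3+12=24, value 36+45+69=150
- B+C+F: memory 9+3+12=24, value 36+45+56=137
- D+F: memory 12+12=24, value 69+56=125
Best: 170 rps.

170 rps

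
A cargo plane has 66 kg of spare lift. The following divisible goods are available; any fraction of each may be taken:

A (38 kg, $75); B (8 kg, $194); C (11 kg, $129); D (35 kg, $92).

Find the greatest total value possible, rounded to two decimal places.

Take in order of value per unit:
- B (194/8 per unit): all 8 → value 194, running total 194.00
- C (129/11 per unit): all 11 → value 129, running total 323.00
- D (92/35 per unit): all 35 → value 92, running total 415.00
- A (75/38 per unit): 12 of 38 → value 12×75/38 = 23.6842, running total 438.68
Total 438.68.

438.68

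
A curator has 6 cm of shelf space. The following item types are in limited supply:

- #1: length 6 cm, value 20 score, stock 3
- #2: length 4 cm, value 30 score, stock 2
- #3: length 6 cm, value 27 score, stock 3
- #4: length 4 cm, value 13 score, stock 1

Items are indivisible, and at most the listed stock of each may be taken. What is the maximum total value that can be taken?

Top feasible selections:
- 1×#2: length 4, value 30
- 1×#3: length 6, value 27
Best: 30 score.

30 score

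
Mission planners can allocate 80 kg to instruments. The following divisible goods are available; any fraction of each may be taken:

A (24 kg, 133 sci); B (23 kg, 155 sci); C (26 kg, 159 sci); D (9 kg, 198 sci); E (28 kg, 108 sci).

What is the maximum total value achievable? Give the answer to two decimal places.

633.92

Take in order of value per unit:
- D (198/9 per unit): all 9 → value 198, running total 198.00
- B (155/23 per unit): all 23 → value 155, running total 353.00
- C (159/26 per unit): all 26 → value 159, running total 512.00
- A (133/24 per unit): 22 of 24 → value 22×133/24 = 121.9167, running total 633.92
Total 633.92.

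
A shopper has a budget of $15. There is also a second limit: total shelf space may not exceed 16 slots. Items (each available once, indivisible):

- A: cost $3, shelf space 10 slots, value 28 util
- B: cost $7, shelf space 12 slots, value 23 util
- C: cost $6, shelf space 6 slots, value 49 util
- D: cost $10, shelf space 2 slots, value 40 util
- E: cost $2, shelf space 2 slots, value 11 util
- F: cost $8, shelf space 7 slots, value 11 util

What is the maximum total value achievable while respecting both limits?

Feasible sets respecting both limits:
- A+D+E: cost 15, shelf space 14, value 79
- A+C: cost 9, shelf space 16, value 77
- A+D: cost 13, shelf space 12, value 68
Best: 79 util.

79 util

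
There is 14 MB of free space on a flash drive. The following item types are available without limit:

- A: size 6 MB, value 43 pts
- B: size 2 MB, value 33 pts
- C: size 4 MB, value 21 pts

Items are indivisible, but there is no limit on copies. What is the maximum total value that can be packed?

231 pts

Best value-per-unit is B at 33/2, and filling with it alone uses size 7×2=14. No mix of the others beats 7×33 = 231.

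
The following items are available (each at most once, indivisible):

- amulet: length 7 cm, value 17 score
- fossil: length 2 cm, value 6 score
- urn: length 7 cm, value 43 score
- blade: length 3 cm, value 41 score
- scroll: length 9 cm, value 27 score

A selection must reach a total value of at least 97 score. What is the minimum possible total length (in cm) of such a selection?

17

Subsets with value ≥ 97, sorted by total length:
- amulet+urn+blade: length 17, value 101
- urn+blade+scroll: length 19, value 111
Minimum length: 17 cm.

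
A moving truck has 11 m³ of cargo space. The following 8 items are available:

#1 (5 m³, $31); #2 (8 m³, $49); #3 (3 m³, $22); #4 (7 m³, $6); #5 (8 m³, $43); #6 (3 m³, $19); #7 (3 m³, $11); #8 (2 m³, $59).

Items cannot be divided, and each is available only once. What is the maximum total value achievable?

This is a 0/1 knapsack; check combinations near the capacity.
- #1+#3+#8: volume 5+3+2=10, value 31+22+59=112
- #3+#6+#7+#8: volume 3+3+3+2=11, value 22+19+11+59=111
- #1+#6+#8: volume 5+3+2=10, value 31+19+59=109
Best: $112.

$112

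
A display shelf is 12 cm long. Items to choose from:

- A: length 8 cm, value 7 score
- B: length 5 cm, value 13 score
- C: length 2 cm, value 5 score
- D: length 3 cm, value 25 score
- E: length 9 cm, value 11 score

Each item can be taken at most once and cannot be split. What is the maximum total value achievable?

Check high-value combinations within 12 cm:
- B+C+D: length 5+2+3=10, value 13+5+25=43
- B+D: length 5+3=8, value 13+25=38
- D+E: length 3+9=12, value 25+11=36
- A+D: length 8+3=11, value 7+25=32
Best: 43 score.

43 score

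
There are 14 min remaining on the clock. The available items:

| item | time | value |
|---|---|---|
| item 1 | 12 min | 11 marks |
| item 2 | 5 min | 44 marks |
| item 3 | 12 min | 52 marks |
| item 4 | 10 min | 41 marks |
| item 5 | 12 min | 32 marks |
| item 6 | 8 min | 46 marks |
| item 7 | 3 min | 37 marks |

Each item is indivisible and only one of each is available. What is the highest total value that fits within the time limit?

Check high-value combinations within 14 min:
- item 2+item 6: time 5+8=13, value 44+46=90
- item 6+item 7: time 8+3=11, value 46+37=83
- item 2+item 7: time 5+3=8, value 44+37=81
- item 4+item 7: time 10+3=13, value 41+37=78
- item 3: time 12, value 52
Best: 90 marks.

90 marks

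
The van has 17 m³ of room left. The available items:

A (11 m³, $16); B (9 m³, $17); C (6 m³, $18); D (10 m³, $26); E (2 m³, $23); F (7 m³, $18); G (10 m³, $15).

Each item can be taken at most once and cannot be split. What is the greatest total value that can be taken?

Check high-value combinations within 17 m³:
- C+E+F: volume 6+2+7=15, value 18+23+18=59
- B+C+E: volume 9+6+2=17, value 17+18+23=58
- D+E: volume 10+2=12, value 26+23=49
- C+D: volume 6+10=16, value 18+26=44
Best: $59.

$59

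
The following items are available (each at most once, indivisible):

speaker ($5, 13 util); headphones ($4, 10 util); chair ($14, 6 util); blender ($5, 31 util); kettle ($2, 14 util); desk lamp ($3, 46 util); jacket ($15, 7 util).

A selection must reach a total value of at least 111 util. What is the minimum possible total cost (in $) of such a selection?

19

Subsets with value ≥ 111, sorted by total cost:
- speaker+headphones+blender+kettle+desk lamp: cost 19, value 114
- speaker+blender+kettle+desk lamp+jacket: cost 30, value 111
- speaker+headphones+chair+blender+kettle+desk lamp: cost 33, value 120
- speaker+headphones+blender+kettle+desk lamp+jacket: cost 34, value 121
Minimum cost: 19 $.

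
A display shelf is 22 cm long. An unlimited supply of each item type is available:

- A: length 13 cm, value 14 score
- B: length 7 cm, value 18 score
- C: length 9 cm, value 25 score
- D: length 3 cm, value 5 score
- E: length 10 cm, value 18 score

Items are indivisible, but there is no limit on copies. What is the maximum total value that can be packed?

Best value-per-unit is C at 25/9; filling with it alone gives 2×25 = 50.
Optimal mix: 2×C + 1×D → length 21, value 55.

55 score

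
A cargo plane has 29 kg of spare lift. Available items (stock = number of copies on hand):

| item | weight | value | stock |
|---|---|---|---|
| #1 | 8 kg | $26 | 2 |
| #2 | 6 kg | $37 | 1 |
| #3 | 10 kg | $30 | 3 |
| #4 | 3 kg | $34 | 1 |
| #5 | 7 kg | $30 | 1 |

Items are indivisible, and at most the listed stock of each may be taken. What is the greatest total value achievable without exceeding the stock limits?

Top feasible selections:
- 1×#2 + 1×#3 + 1×#4 + 1×#5: weight 26, value 131
- 1×#2 + 2×#3 + 1×#4: weight 29, value 131
Best: $131.

$131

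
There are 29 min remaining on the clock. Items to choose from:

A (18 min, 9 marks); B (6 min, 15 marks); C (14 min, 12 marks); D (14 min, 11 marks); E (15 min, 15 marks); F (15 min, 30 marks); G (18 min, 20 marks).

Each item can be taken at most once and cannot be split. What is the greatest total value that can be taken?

This is a 0/1 knapsack; check combinations near the capacity.
- B+F: time 6+15=21, value 15+30=45
- C+F: time 14+15=29, value 12+30=42
- D+F: time 14+15=29, value 11+30=41
- B+G: time 6+18=24, value 15+20=35
- F: time 15, value 30
Best: 45 marks.

45 marks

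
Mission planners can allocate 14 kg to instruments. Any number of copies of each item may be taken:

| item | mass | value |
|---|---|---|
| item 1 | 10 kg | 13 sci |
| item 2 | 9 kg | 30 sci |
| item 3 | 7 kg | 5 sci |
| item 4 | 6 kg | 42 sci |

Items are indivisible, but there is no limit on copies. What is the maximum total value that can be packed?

84 sci

Best value-per-unit is item 4 at 42/6, and filling with it alone uses mass 2×6=12. No mix of the others beats 2×42 = 84.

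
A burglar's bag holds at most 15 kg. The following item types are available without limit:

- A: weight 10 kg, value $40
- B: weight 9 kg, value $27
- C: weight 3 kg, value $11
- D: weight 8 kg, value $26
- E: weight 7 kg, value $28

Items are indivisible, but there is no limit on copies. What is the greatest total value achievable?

$56

Best value-per-unit is A at 40/10; filling with it alone gives 1×40 = 40.
Optimal mix: 2×E → weight 14, value 56.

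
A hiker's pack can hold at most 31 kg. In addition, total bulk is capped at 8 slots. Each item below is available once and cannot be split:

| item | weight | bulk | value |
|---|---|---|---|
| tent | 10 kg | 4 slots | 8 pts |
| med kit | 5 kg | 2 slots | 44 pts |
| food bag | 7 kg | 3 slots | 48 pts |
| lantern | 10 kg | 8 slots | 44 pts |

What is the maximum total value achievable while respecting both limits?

92 pts

Feasible sets respecting both limits:
- med kit+food bag: weight 12, bulk 5, value 92
- tent+food bag: weight 17, bulk 7, value 56
- tent+med kit: weight 15, bulk 6, value 52
Best: 92 pts.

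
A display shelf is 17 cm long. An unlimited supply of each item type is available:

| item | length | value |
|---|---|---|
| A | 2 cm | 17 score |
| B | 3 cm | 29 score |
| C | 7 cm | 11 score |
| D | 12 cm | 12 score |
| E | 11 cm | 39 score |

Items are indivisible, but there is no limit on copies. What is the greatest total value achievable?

Best value-per-unit is B at 29/3; filling with it alone gives 5×29 = 145.
Optimal mix: 1×A + 5×B → length 17, value 162.

162 score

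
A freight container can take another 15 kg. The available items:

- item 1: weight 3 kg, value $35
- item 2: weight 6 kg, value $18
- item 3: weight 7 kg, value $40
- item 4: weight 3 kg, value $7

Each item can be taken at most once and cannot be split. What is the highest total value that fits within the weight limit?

Check high-value combinations within 15 kg:
- item 1+item 3+item 4: weight 3+7+3=13, value 35+40+7=82
- item 1+item 3: weight 3+7=10, value 35+40=75
- item 1+item 2+item 4: weight 3+6+3=12, value 35+18+7=60
- item 2+item 3: weight 6+7=13, value 18+40=58
Best: $82.

$82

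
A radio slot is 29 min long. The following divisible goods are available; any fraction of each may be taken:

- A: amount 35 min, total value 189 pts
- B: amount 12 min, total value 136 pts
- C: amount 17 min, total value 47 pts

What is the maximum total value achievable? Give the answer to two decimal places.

227.80

Take in order of value per unit:
- B (136/12 per unit): all 12 → value 136, running total 136.00
- A (189/35 per unit): 17 of 35 → value 17×189/35 = 91.8000, running total 227.80
Total 227.80.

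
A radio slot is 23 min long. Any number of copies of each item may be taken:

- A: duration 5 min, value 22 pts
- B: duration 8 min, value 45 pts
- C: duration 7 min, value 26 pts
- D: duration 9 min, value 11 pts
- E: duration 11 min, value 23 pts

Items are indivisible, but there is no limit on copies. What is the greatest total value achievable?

116 pts

Best value-per-unit is B at 45/8; filling with it alone gives 2×45 = 90.
Optimal mix: 2×B + 1×C → duration 23, value 116.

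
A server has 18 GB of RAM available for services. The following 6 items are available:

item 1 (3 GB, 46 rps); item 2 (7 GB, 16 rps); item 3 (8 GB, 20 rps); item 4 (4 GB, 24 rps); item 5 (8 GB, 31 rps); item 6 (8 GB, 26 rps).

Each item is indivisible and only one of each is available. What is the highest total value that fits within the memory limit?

Check high-value combinations within 18 GB:
- item 1+item 4+item 5: memory 3+4+8=15, value 46+24+31=101
- item 1+item 4+item 6: memory 3+4+8=15, value 46+24+26=96
- item 1+item 2+item 5: memory 3+7+8=18, value 46+16+31=93
Best: 101 rps.

101 rps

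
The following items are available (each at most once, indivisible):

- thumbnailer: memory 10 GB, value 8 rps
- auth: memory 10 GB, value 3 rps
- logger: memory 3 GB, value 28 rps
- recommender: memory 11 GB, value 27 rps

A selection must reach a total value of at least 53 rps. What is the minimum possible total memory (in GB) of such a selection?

Subsets with value ≥ 53, sorted by total memory:
- logger+recommender: memory 14, value 55
- thumbnailer+logger+recommender: memory 24, value 63
- auth+logger+recommender: memory 24, value 58
Minimum memory: 14 GB.

14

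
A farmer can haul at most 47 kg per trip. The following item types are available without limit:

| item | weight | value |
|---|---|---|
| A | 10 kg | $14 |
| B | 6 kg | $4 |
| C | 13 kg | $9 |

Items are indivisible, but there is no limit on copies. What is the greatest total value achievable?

Best value-per-unit is A at 14/10; filling with it alone gives 4×14 = 56.
Optimal mix: 4×A + 1×B → weight 46, value 60.

$60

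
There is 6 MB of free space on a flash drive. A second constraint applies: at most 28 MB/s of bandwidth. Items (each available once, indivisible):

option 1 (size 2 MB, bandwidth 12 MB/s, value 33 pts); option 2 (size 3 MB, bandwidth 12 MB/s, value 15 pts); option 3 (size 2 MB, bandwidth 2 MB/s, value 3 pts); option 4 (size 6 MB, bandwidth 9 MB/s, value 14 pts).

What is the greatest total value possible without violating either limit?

48 pts

Feasible sets respecting both limits:
- option 1+option 2: size 5, bandwidth 24, value 48
- option 1+option 3: size 4, bandwidth 14, value 36
- option 1: size 2, bandwidth 12, value 33
Best: 48 pts.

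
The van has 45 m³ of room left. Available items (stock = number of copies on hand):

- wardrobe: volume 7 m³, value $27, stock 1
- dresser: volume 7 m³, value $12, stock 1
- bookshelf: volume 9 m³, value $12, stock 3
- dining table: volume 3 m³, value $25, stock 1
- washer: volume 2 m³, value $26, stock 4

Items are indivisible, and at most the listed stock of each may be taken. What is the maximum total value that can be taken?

Best selections within volume 45 and stock limits:
- 1×wardrobe + 1×dresser + 2×bookshelf + 1×dining table + 4×washer: volume 43, value 192
- 1×wardrobe + 3×bookshelf + 1×dining table + 4×washer: volume 45, value 192
- 1×wardrobe + 1×dresser + 1×bookshelf + 1×dining table + 4×washer: volume 34, value 180
- 1×wardrobe + 2×bookshelf + 1×dining table + 4×washer: volume 36, value 180
Best: $192.

$192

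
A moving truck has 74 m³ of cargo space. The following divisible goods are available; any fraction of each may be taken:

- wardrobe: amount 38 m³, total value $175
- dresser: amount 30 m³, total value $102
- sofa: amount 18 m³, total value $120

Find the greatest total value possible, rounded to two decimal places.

Take in order of value per unit:
- sofa (120/18 per unit): all 18 → value 120, running total 120.00
- wardrobe (175/38 per unit): all 38 → value 175, running total 295.00
- dresser (102/30 per unit): 18 of 30 → value 18×102/30 = 61.2000, running total 356.20
Total 356.20.

356.20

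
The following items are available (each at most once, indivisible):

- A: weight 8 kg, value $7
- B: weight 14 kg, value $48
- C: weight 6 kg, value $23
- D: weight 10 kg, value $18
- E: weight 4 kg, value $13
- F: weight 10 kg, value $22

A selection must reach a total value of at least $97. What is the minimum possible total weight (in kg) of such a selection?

34

Subsets with value ≥ 97, sorted by total weight:
- B+C+E+F: weight 34, value 106
- B+C+D+E: weight 34, value 102
- B+D+E+F: weight 38, value 101
Minimum weight: 34 kg.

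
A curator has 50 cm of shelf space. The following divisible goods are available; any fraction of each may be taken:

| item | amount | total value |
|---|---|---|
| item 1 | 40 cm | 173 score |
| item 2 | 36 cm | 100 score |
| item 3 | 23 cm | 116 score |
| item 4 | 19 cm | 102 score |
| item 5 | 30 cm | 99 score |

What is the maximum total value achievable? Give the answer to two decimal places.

252.60

Take in order of value per unit:
- item 4 (102/19 per unit): all 19 → value 102, running total 102.00
- item 3 (116/23 per unit): all 23 → value 116, running total 218.00
- item 1 (173/40 per unit): 8 of 40 → value 8×173/40 = 34.6000, running total 252.60
Total 252.60.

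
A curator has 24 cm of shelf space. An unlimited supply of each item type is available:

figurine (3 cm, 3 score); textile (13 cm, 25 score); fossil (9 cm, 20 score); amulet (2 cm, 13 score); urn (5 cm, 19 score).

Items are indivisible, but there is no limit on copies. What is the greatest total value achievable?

156 score

Best value-per-unit is amulet at 13/2, and filling with it alone uses length 12×2=24. No mix of the others beats 12×13 = 156.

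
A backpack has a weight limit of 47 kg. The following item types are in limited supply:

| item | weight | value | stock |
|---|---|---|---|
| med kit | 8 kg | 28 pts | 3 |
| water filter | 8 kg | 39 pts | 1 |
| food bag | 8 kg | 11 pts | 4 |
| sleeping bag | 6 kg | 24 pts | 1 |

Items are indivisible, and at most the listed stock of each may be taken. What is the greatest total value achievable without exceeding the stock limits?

Best selections within weight 47 and stock limits:
- 3×med kit + 1×water filter + 1×food bag + 1×sleeping bag: weight 46, value 158
- 3×med kit + 1×water filter + 1×sleeping bag: weight 38, value 147
- 2×med kit + 1×water filter + 2×food bag + 1×sleeping bag: weight 46, value 141
Best: 158 pts.

158 pts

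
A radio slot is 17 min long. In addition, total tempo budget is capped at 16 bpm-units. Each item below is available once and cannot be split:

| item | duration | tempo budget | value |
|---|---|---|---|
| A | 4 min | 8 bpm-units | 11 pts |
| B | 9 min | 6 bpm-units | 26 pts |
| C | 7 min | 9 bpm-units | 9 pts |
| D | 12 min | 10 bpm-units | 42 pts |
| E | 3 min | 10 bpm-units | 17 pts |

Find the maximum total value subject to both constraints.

Feasible sets respecting both limits:
- B+E: duration 12, tempo budget 16, value 43
- D: duration 12, tempo budget 10, value 42
- A+B: duration 13, tempo budget 14, value 37
- B+C: duration 16, tempo budget 15, value 35
Best: 43 pts.

43 pts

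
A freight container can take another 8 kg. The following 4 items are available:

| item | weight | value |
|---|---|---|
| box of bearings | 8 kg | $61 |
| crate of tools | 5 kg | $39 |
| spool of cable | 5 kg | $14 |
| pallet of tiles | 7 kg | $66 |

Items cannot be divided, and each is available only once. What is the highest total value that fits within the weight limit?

$66

Check high-value combinations within 8 kg:
- pallet of tiles: weight 7, value 66
- box of bearings: weight 8, value 61
- crate of tools: weight 5, value 39
Best: $66.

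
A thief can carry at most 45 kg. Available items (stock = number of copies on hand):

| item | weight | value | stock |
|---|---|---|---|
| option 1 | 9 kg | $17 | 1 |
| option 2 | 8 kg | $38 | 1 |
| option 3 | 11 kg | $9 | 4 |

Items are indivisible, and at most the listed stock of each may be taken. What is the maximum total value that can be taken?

Best selections within weight 45 and stock limits:
- 1×option 1 + 1×option 2 + 2×option 3: weight 39, value 73
- 1×option 2 + 3×option 3: weight 41, value 65
Best: $73.

$73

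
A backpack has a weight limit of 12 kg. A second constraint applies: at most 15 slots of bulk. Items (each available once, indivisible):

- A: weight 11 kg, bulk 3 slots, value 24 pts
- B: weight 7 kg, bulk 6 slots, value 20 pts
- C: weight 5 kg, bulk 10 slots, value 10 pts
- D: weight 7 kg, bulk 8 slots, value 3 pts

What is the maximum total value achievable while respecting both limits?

24 pts

Feasible sets respecting both limits:
- A: weight 11, bulk 3, value 24
- B: weight 7, bulk 6, value 20
- C: weight 5, bulk 10, value 10
- D: weight 7, bulk 8, value 3
Best: 24 pts.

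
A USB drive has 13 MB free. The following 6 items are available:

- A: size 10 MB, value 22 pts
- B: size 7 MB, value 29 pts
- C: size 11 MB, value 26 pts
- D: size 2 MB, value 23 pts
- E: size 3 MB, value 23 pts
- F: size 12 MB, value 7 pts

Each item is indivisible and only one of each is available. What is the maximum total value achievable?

Check high-value combinations within 13 MB:
- B+D+E: size 7+2+3=12, value 29+23+23=75
- B+D: size 7+2=9, value 29+23=52
- B+E: size 7+3=10, value 29+23=52
- C+D: size 11+2=13, value 26+23=49
- D+E: size 2+3=5, value 23+23=46
Best: 75 pts.

75 pts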